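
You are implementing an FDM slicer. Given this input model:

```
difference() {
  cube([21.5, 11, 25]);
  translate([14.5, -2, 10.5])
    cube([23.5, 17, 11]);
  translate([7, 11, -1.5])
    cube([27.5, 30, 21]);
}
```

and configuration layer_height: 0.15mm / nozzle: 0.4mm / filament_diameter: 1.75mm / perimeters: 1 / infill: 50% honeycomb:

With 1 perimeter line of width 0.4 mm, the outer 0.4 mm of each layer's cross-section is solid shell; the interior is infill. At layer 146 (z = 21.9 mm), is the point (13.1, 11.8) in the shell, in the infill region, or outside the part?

At z = 21.9 mm: the cube is present — its section is the full 21.5×11 rectangle; the cube at (14.5, -2) is absent (z outside [10.5, 21.5]); the cube at (7, 11) is absent (z outside [-1.5, 19.5]); After the difference (first − rest): none of the subtracted shapes is present at this height, so the 21.5×11 cube is unchanged — 1 connected region. Overall, the cross-section is a single solid region. The nearest boundary edge runs (21.50, 11.00)→(0.00, 11.00); distance from the point to it = 0.80 mm. The point is not inside any of the regions above, so it lies outside the cross-section (0.80 mm from the nearest boundary).

outside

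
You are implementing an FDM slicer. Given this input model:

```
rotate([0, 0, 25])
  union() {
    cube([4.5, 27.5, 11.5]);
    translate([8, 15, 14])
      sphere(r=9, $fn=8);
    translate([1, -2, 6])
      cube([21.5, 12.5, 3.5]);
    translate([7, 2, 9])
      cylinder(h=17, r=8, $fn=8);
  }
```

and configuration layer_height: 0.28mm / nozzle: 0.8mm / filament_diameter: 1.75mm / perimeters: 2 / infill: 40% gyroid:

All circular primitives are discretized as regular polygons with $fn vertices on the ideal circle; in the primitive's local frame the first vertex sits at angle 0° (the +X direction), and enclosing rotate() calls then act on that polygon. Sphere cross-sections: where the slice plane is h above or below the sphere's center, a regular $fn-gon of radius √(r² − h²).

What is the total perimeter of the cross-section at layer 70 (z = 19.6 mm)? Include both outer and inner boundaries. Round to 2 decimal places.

81.43 mm

At z = 19.6 mm: the cube is not intersected at this z (z outside [0, 11.5]); the r=9 sphere at (8, 15) contributes a regular 8-gon of circumradius √(9²−5.6²) = 7.046 (perimeter = 2·8·7.046·sin(180°/8) = 43.14 mm); the cube at (1, -2) is not intersected at this z (z outside [6, 9.5]); the cylinder at (7, 2): section is a regular 8-gon, circumradius r=8 (perimeter = 2·8·8.000·sin(180°/8) = 48.98 mm); Combining (union): the regions partially overlap (shared area 4.84 mm²), so the edge portions inside another operand are dropped and the merged outline is re-measured after clipping — boundary = 81.43 mm; (whole slice rotated 25° about Z — lengths, areas and connectivity unchanged). Overall, the cross-section is a single solid region. Total boundary length (outer) = 81.43 mm.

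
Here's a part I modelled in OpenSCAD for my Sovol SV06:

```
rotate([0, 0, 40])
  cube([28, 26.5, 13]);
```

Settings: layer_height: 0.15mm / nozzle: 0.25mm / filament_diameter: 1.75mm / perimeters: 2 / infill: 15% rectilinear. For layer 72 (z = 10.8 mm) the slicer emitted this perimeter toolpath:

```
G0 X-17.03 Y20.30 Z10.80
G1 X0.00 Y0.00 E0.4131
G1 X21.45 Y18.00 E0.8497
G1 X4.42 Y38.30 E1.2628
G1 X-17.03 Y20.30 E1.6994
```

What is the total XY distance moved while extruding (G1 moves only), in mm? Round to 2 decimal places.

109.00 mm

Sum the Euclidean lengths of each G1 segment: total = 109.00 mm.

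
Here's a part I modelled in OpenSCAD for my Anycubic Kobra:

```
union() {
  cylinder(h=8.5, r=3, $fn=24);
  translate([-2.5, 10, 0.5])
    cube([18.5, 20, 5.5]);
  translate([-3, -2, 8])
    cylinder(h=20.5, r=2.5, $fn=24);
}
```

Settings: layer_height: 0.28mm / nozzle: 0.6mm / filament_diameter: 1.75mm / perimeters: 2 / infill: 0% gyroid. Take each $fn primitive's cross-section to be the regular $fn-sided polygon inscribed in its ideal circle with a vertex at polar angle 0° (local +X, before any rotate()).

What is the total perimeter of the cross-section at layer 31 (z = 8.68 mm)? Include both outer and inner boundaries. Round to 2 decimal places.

15.66 mm

At z = 8.68 mm: the cylinder is absent (z outside [0, 8.5]); the cube at (-2.5, 10) does not reach this height (z outside [0.5, 6]); the cylinder at (-3, -2): section is a regular 24-gon, circumradius r=2.5 (perimeter = 2·24·2.500·sin(180°/24) = 15.66 mm); Taking the union: only the r=2.5 cylinder at (-3, -2) is present, so the union is just that shape — boundary = 15.66 mm. Overall, the cross-section is a single solid region. Total boundary length (outer) = 15.66 mm.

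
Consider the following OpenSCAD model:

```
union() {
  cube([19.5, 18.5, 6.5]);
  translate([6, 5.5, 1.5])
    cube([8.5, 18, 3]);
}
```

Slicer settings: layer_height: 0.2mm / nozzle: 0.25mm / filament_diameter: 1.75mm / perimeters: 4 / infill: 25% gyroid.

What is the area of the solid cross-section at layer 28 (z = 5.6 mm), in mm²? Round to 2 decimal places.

360.75 mm²

At z = 5.6 mm: the 19.5×18.5 cube contributes its full rectangle (area 360.75 mm²); the cube at (6, 5.5) is not intersected at this z (z outside [1.5, 4.5]); Taking the union: only the 19.5×18.5 cube is present, so the union is just that shape — area = 360.75 mm². Overall, the cross-section is a single solid region. Net area = 360.75 mm².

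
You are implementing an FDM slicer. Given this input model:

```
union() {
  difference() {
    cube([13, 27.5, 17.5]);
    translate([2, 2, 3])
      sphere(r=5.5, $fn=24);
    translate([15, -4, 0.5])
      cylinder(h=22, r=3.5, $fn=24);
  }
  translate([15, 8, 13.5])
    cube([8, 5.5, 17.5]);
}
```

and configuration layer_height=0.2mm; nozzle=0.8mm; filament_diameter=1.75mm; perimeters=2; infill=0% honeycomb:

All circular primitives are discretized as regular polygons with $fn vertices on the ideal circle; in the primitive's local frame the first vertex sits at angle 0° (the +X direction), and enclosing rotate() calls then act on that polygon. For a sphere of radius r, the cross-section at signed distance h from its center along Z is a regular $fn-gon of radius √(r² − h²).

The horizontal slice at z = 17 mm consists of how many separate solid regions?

2

At z = 17 mm: the 13×27.5 cube contributes its full rectangle; the sphere at (2, 2) does not reach this height (|z−center|=14.000 > r=5.5); the r=3.5 cylinder at (15, -4) gives a regular 24-gon of circumradius 3.5 (constant along its height); Taking the first minus the rest: starting from the 13×27.5 cube, the r=3.5 cylinder at (15, -4) misses the remaining region (no effect) — 1 connected region; the cube at (15, 8) is present — its section is the full 8×5.5 rectangle; Merging all regions: the 2 present regions are separate (no shared area or edge), so areas and boundary lengths simply add and each stays a separate island — 2 connected regions. The result has 2 disconnected regions.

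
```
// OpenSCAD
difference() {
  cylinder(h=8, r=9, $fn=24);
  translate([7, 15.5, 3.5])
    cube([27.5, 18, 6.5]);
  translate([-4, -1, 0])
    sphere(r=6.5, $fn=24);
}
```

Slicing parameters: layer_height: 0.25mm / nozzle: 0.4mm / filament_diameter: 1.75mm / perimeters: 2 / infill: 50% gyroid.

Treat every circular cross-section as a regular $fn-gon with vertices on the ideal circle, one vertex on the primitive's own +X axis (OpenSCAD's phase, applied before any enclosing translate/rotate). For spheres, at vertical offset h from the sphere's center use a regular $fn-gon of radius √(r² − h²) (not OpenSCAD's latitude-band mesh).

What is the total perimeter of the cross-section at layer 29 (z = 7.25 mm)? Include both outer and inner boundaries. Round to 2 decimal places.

At z = 7.25 mm: the r=9 cylinder gives a regular 24-gon of circumradius 9 (constant along its height) (perimeter = 2·24·9.000·sin(180°/24) = 56.39 mm); the cube at (7, 15.5) is present — its section is the full 27.5×18 rectangle (perimeter 91.00 mm); the sphere at (-4, -1) is not intersected at this z (|z−center|=7.250 > r=6.5); Taking the first minus the rest: starting from the r=9 cylinder, the 27.5×18 cube at (7, 15.5) misses the remaining region (no effect) — boundary = 56.39 mm. Overall, the cross-section is a single solid region. Total boundary length (outer) = 56.39 mm.

56.39 mm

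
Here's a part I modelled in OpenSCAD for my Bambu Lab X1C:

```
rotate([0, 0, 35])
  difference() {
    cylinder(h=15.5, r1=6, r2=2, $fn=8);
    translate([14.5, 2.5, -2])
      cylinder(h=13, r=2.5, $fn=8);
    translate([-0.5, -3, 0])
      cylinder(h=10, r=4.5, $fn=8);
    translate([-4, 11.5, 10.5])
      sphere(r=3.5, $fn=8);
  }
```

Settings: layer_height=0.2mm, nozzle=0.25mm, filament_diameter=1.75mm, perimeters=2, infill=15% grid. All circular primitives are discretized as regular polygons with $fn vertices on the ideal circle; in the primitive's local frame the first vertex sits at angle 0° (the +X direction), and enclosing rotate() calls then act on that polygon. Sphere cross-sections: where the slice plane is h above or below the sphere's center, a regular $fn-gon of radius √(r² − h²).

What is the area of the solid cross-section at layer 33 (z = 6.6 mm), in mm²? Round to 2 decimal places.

22.35 mm²

At z = 6.6 mm: the cone contributes a regular 8-gon of circumradius 4.297 (interpolated between r1=6 and r2=2 at t=0.426) (area = (8/2)·4.297²·sin(360°/8) = 52.22 mm²); the r=2.5 cylinder at (14.5, 2.5) gives a regular 8-gon of circumradius 2.5 (constant along its height) (area = (8/2)·2.500²·sin(360°/8) = 17.68 mm²); the r=4.5 cylinder at (-0.5, -3) gives a regular 8-gon of circumradius 4.5 (constant along its height) (area = (8/2)·4.500²·sin(360°/8) = 57.28 mm²); the sphere at (-4, 11.5) is absent (|z−center|=3.900 > r=3.5); Taking the first minus the rest: starting from the cone (52.22 mm²), the r=2.5 cylinder at (14.5, 2.5) misses the remaining region (no effect); the r=4.5 cylinder at (-0.5, -3) partially overlaps it — only the 29.87 mm² overlap (of its 57.28 mm²) is removed, clipping the outline — area = 22.35 mm²; (whole slice rotated 35° about Z — lengths, areas and connectivity unchanged). Overall, the cross-section is a single solid region. Net area = 22.35 mm².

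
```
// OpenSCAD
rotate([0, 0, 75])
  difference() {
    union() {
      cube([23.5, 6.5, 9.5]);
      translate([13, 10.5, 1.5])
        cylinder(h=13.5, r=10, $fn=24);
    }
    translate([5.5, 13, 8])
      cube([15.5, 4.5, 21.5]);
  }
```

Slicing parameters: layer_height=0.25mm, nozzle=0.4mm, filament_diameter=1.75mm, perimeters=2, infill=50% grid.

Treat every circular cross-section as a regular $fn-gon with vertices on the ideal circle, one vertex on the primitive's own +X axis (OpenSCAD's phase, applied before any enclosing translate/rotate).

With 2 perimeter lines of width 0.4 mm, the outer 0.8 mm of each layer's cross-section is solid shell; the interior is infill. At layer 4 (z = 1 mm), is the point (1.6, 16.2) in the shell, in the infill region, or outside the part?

At z = 1 mm: the cube (footprint 23.5×6.5) is included at this height; the cylinder at (13, 10.5) does not reach this height (z outside [1.5, 15]); Combining (union): only the 23.5×6.5 cube is present, so the union is just that shape — 1 connected region; the cube at (5.5, 13) is not intersected at this z (z outside [8, 29.5]); Subtracting the remaining from the first: none of the subtracted shapes is present at this height, so that combined region is unchanged — 1 connected region; (whole slice rotated 75° about Z — lengths, areas and connectivity unchanged). Overall, the cross-section is a single solid region. Undo the 75° rotation: the query point maps to (16.062, 2.647) in the un-rotated model frame. The nearest boundary edge runs (0.00, 0.00)→(23.50, 0.00); distance from the point to it = 2.65 mm. The point is inside the cross-section and 2.65 mm from the nearest boundary — more than the 0.8 mm shell width (2 × 0.4), so it's in the infill interior.

infill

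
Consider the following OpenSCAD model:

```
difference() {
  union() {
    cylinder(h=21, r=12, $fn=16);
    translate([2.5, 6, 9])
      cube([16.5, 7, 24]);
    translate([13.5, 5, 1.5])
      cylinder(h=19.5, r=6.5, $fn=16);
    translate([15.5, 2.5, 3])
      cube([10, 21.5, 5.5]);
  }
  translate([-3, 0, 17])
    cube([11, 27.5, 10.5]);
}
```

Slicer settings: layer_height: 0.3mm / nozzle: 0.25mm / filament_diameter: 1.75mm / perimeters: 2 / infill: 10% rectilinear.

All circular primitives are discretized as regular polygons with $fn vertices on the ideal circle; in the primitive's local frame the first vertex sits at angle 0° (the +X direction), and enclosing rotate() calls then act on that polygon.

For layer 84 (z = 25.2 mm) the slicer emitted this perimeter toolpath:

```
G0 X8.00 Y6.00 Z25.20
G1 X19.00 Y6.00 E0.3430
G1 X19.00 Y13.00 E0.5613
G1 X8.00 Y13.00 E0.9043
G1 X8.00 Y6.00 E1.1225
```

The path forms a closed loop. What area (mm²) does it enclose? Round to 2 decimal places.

77.00 mm²

Apply the shoelace formula to the sequence of (X, Y) vertices; enclosed area = 77.00 mm².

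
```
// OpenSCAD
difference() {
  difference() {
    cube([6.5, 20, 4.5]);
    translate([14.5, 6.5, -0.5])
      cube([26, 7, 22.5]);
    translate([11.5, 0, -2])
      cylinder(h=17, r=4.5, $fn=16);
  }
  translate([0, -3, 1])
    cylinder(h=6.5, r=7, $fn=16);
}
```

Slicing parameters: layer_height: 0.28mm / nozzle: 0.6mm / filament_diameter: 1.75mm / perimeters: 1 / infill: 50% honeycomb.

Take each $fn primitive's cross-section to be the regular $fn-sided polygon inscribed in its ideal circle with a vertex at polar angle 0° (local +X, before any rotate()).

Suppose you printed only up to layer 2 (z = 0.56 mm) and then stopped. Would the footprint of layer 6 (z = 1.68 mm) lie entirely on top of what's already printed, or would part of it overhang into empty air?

Compare the two slices. At z = 0.56: the 6.5×20 cube contributes its full rectangle (area 130.00 mm²); the cube at (14.5, 6.5) (footprint 26×7) is included at this height (area 182.00 mm²); the r=4.5 cylinder at (11.5, 0) contributes a regular 16-gon of circumradius 4.5 (area = (16/2)·4.500²·sin(360°/16) = 61.99 mm²); Taking the first minus the rest: starting from the 6.5×20 cube (130.00 mm²), the 26×7 cube at (14.5, 6.5) misses the remaining region (no effect); the r=4.5 cylinder at (11.5, 0) misses the remaining region (no effect) — area = 130.00 mm²; the cylinder at (0, -3) is not intersected at this z (z outside [1, 7.5]); Taking the first minus the rest: none of the subtracted shapes is present at this height, so that combined region is unchanged — area = 130.00 mm². At z = 1.68: the 6.5×20 cube contributes its full rectangle (area 130.00 mm²); the cube at (14.5, 6.5) is present — its section is the full 26×7 rectangle (area 182.00 mm²); the r=4.5 cylinder at (11.5, 0) gives a regular 16-gon of circumradius 4.5 (constant along its height) (area = (16/2)·4.500²·sin(360°/16) = 61.99 mm²); After the difference (first − rest): starting from the 6.5×20 cube (130.00 mm²), the 26×7 cube at (14.5, 6.5) misses the remaining region (no effect); the r=4.5 cylinder at (11.5, 0) misses the remaining region (no effect) — area = 130.00 mm²; the r=7 cylinder at (0, -3) gives a regular 16-gon of circumradius 7 (constant along its height) (area = (16/2)·7.000²·sin(360°/16) = 150.01 mm²); After the difference (first − rest): starting from the result so far (130.00 mm²), the r=7 cylinder at (0, -3) partially overlaps it — only the 17.42 mm² overlap (of its 150.01 mm²) is removed, clipping the outline — area = 112.58 mm². Checking containment: the cross-section at z = 1.68 is a subset of the cross-section at z = 0.56.

entirely on top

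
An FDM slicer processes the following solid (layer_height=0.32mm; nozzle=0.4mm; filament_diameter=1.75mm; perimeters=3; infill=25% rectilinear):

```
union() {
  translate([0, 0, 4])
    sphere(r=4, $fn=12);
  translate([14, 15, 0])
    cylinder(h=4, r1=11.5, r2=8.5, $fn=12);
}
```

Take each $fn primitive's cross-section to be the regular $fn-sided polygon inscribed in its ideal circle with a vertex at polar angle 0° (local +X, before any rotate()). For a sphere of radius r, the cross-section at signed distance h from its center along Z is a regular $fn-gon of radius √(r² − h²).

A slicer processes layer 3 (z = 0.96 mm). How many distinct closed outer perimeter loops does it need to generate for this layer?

2

At z = 0.96 mm: the sphere: section is a regular 12-gon, circumradius = √(r²−h²) = √(4²−3.04²) = 2.600; the cone at (14, 15) contributes a regular 12-gon of circumradius 10.780 (interpolated between r1=11.5 and r2=8.5 at t=0.240); Merging all regions: the 2 present regions are separate (no shared area or edge), so areas and boundary lengths simply add and each stays a separate island — 2 connected regions. The result has 2 disconnected regions.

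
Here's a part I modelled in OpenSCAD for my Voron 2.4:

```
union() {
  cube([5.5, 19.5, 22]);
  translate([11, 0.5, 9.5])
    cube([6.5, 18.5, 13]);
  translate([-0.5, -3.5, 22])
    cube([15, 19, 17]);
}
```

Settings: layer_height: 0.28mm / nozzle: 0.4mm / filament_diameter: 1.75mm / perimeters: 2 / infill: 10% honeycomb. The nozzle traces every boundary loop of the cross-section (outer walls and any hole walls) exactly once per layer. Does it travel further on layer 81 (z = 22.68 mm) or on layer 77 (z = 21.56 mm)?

layer 77 (z = 21.56 mm)

Layer 81 (z = 22.68): the cube does not reach this height (z outside [0, 22]); the cube at (11, 0.5) is not intersected at this z (z outside [9.5, 22.5]); the 15×19 cube at (-0.5, -3.5) contributes its full rectangle (perimeter 68.00 mm); Taking the union: only the 15×19 cube at (-0.5, -3.5) is present, so the union is just that shape — boundary = 68.00 mm. So its perimeter = 68.00 mm. Layer 77 (z = 21.56): the cube (footprint 5.5×19.5) is included at this height (perimeter 50.00 mm); the 6.5×18.5 cube at (11, 0.5) contributes its full rectangle (perimeter 50.00 mm); the cube at (-0.5, -3.5) is not intersected at this z (z outside [22, 39]); Combining (union): the 2 present regions are separate (no shared area or edge), so areas and boundary lengths simply add and each stays a separate island — boundary = 100.00 mm. So its perimeter = 100.00 mm. Layer 77 is larger (100.00 vs 68.00 mm).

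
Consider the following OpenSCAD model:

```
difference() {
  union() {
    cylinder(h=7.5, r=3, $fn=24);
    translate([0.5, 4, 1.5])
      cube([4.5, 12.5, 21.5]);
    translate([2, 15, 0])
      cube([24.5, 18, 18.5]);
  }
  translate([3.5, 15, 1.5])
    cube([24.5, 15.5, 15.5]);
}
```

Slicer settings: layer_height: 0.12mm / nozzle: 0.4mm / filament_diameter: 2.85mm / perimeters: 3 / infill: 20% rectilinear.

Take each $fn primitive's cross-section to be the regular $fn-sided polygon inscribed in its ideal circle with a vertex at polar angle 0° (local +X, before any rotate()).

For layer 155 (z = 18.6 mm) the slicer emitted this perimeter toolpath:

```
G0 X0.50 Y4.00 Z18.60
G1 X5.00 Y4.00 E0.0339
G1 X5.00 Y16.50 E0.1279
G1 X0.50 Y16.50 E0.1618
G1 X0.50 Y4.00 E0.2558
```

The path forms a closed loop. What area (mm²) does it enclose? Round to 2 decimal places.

56.25 mm²

Apply the shoelace formula to the sequence of (X, Y) vertices; enclosed area = 56.25 mm².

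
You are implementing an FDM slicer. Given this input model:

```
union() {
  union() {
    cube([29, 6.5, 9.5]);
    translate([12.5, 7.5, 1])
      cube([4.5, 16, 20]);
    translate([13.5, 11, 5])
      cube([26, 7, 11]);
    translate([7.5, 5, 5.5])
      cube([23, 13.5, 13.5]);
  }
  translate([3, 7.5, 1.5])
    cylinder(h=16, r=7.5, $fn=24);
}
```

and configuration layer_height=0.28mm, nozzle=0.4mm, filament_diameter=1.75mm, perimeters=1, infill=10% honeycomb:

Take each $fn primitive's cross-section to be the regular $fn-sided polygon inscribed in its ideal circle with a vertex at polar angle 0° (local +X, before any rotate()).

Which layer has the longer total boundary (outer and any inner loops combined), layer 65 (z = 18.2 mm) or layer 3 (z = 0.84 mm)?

layer 65 (z = 18.2 mm)

Layer 65 (z = 18.2): the cube is not intersected at this z (z outside [0, 9.5]); the cube at (12.5, 7.5) (footprint 4.5×16) is included at this height (perimeter 41.00 mm); the cube at (13.5, 11) is not intersected at this z (z outside [5, 16]); the 23×13.5 cube at (7.5, 5) contributes its full rectangle (perimeter 73.00 mm); Taking the union: the regions partially overlap (shared area 49.50 mm²), so the edge portions inside another operand are dropped and the merged outline is re-measured after clipping — boundary = 83.00 mm; the cylinder at (3, 7.5) is not intersected at this z (z outside [1.5, 17.5]); Merging all regions: only that combined region is present, so the union is just that shape — boundary = 83.00 mm. So its perimeter = 83.00 mm. Layer 3 (z = 0.84): the 29×6.5 cube contributes its full rectangle (perimeter 71.00 mm); the cube at (12.5, 7.5) is absent (z outside [1, 21]); the cube at (13.5, 11) does not reach this height (z outside [5, 16]); the cube at (7.5, 5) is not intersected at this z (z outside [5.5, 19]); Combining (union): only the 29×6.5 cube is present, so the union is just that shape — boundary = 71.00 mm; the cylinder at (3, 7.5) does not reach this height (z outside [1.5, 17.5]); Taking the union: only that combined region is present, so the union is just that shape — boundary = 71.00 mm. So its perimeter = 71.00 mm. Layer 65 is larger (83.00 vs 71.00 mm).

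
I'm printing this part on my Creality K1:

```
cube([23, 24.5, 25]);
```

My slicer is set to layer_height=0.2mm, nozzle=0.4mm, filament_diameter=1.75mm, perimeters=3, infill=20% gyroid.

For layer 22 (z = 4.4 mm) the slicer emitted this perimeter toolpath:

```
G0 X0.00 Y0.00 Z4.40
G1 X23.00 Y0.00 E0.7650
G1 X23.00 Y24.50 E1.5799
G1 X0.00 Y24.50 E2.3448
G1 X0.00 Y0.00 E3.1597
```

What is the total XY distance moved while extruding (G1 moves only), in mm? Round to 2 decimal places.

95.00 mm

Sum the Euclidean lengths of each G1 segment: total = 95.00 mm.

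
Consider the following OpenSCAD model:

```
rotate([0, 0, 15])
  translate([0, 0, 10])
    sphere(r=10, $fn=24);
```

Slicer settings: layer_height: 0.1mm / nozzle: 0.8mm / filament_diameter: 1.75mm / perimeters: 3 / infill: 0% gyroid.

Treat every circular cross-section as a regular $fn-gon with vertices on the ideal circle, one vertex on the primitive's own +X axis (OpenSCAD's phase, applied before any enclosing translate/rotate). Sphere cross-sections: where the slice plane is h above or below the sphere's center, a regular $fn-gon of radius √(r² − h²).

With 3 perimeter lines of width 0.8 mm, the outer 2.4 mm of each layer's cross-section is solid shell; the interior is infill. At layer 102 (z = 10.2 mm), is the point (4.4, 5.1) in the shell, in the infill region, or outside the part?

infill

At z = 10.2 mm: the r=10 sphere contributes a regular 24-gon of circumradius √(10²−0.2²) = 9.998; (rotated 15° about Z; rotation is an isometry so areas/perimeters/island counts are preserved). Overall, the cross-section is a single solid region. Undo the 15° rotation: the query point maps to (5.570, 3.787) in the un-rotated model frame. The nearest boundary edge runs (8.66, 5.00)→(7.07, 7.07); distance from the point to it = 3.19 mm. The point is inside the cross-section and 3.19 mm from the nearest boundary — more than the 2.4 mm shell width (3 × 0.8), so it's in the infill interior.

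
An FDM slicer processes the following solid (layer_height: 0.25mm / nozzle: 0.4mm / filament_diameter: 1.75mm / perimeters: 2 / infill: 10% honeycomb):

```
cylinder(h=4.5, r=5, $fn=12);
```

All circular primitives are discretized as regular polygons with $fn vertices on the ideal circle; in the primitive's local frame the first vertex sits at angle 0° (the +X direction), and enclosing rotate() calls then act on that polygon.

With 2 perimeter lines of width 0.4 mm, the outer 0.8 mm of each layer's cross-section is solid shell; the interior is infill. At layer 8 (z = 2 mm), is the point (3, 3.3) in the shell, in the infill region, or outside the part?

shell

At z = 2 mm: the cylinder: section is a regular 12-gon, circumradius r=5. Overall, the cross-section is a single solid region. The nearest boundary edge runs (4.33, 2.50)→(2.50, 4.33); distance from the point to it = 0.37 mm. The point is inside the cross-section, 0.37 mm from the nearest boundary — within the 0.8 mm shell band (2 × 0.4).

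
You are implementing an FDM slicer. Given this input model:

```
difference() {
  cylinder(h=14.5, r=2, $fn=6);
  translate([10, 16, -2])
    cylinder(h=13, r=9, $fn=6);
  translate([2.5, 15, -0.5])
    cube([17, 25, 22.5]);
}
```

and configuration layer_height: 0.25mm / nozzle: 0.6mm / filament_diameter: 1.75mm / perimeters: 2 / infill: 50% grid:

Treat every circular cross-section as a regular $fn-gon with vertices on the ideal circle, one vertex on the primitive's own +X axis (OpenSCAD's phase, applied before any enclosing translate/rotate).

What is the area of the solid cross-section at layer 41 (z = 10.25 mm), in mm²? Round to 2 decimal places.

10.39 mm²

At z = 10.25 mm: the cylinder: section is a regular 6-gon, circumradius r=2 (area = (6/2)·2.000²·sin(360°/6) = 10.39 mm²); the cylinder at (10, 16): section is a regular 6-gon, circumradius r=9 (area = (6/2)·9.000²·sin(360°/6) = 210.44 mm²); the cube at (2.5, 15) is present — its section is the full 17×25 rectangle (area 425.00 mm²); Taking the first minus the rest: starting from the r=2 cylinder (10.39 mm²), the r=9 cylinder at (10, 16) misses the remaining region (no effect); the 17×25 cube at (2.5, 15) misses the remaining region (no effect) — area = 10.39 mm². Overall, the cross-section is a single solid region. Net area = 10.39 mm².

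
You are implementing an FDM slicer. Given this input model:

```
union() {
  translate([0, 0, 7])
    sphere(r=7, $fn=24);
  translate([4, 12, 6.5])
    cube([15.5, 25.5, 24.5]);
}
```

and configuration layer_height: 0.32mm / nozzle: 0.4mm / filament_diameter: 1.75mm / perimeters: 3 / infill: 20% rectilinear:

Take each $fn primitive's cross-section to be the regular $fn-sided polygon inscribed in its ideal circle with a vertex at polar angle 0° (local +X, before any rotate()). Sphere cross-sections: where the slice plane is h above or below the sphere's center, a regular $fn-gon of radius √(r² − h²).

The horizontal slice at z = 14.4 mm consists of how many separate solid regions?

1

At z = 14.4 mm: the sphere is absent (|z−center|=7.400 > r=7); the 15.5×25.5 cube at (4, 12) contributes its full rectangle; Merging all regions: only the 15.5×25.5 cube at (4, 12) is present, so the union is just that shape — 1 connected region. The result has 1 disconnected region.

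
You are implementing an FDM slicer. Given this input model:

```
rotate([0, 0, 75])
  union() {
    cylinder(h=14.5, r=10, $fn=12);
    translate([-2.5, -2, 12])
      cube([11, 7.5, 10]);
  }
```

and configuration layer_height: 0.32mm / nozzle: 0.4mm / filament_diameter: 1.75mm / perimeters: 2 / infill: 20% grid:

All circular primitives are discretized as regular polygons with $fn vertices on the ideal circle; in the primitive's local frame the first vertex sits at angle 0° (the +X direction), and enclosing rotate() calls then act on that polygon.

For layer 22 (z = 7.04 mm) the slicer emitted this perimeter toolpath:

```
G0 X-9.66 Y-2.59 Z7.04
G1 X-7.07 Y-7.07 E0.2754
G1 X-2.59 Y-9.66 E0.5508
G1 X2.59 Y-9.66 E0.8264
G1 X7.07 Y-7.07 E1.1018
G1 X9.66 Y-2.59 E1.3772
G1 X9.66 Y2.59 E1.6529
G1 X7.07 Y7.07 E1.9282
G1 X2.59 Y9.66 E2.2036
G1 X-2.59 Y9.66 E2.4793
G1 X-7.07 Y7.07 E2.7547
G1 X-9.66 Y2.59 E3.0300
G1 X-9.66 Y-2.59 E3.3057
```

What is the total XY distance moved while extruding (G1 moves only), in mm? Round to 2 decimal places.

62.12 mm

Sum the Euclidean lengths of each G1 segment: total = 62.12 mm.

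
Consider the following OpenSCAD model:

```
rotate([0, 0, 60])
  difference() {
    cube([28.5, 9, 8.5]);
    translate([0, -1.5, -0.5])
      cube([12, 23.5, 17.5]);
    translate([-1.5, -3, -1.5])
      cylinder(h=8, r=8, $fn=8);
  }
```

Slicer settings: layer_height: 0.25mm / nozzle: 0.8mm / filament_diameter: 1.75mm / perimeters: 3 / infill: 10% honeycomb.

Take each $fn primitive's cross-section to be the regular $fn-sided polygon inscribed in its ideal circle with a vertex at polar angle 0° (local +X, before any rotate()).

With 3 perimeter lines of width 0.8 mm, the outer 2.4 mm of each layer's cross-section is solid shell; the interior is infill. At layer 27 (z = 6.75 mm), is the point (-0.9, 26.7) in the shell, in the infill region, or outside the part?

At z = 6.75 mm: the cube is present — its section is the full 28.5×9 rectangle; the cube at (0, -1.5) (footprint 12×23.5) is included at this height; the cylinder at (-1.5, -3) is not intersected at this z (z outside [-1.5, 6.5]); Taking the first minus the rest: starting from the 28.5×9 cube, the 12×23.5 cube at (0, -1.5) partially overlaps it — only the 108.00 mm² overlap (of its 282.00 mm²) is removed, clipping the outline — 1 connected region; (whole slice rotated 60° about Z — lengths, areas and connectivity unchanged). Overall, the cross-section is a single solid region. Undo the 60° rotation: the query point maps to (22.673, 14.129) in the un-rotated model frame. The nearest boundary edge runs (12.00, 9.00)→(28.50, 9.00); distance from the point to it = 5.13 mm. The point is not inside any of the regions above, so it lies outside the cross-section (5.13 mm from the nearest boundary).

outside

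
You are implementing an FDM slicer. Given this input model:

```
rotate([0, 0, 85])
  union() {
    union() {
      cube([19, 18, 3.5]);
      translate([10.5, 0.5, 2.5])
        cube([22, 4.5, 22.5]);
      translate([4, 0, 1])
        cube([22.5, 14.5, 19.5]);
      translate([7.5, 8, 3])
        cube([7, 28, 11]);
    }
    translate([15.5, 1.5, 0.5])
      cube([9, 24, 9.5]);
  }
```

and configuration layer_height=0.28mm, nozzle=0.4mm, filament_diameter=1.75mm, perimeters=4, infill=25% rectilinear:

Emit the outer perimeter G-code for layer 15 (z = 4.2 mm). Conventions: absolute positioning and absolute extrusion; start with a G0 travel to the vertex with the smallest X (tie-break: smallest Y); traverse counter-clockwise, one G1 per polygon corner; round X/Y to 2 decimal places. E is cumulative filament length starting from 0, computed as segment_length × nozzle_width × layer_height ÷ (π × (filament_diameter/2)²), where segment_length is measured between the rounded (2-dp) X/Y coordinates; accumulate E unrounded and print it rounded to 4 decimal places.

At z = 4.2 mm: the cube does not reach this height (z outside [0, 3.5]); the cube at (10.5, 0.5) (footprint 22×4.5) is included at this height; the 22.5×14.5 cube at (4, 0) contributes its full rectangle; the 7×28 cube at (7.5, 8) contributes its full rectangle; Taking the union: the regions partially overlap (shared area 117.50 mm²), so overlapping operands fuse into one piece — 1 connected region; the 9×24 cube at (15.5, 1.5) contributes its full rectangle; Merging all regions: the regions partially overlap (shared area 117.00 mm²), so overlapping operands fuse into one piece — 1 connected region; (whole slice rotated 85° about Z — lengths, areas and connectivity unchanged). The outline is a single polygon with 16 vertices. Extrusion per mm of travel: 0.4 × 0.28 / (π × 0.875²) = 0.046564. Accumulating E over each segment gives final E = 7.0323.

G0 X-35.21 Y10.61 Z4.20
G1 X-13.79 Y8.74 E1.0012
G1 X-14.10 Y5.25 E1.1643
G1 X0.35 Y3.98 E1.8398
G1 X2.31 Y26.40 E2.8877
G1 X1.81 Y26.44 E2.9111
G1 X2.33 Y32.42 E3.1906
G1 X-2.15 Y32.81 E3.4000
G1 X-2.67 Y26.83 E3.6795
G1 X-12.14 Y27.66 E4.1222
G1 X-12.31 Y25.67 E4.2152
G1 X-23.27 Y26.63 E4.7275
G1 X-24.05 Y17.66 E5.1467
G1 X-13.09 Y16.70 E5.6590
G1 X-13.18 Y15.71 E5.7053
G1 X-34.60 Y17.58 E6.7065
G1 X-35.21 Y10.61 E7.0323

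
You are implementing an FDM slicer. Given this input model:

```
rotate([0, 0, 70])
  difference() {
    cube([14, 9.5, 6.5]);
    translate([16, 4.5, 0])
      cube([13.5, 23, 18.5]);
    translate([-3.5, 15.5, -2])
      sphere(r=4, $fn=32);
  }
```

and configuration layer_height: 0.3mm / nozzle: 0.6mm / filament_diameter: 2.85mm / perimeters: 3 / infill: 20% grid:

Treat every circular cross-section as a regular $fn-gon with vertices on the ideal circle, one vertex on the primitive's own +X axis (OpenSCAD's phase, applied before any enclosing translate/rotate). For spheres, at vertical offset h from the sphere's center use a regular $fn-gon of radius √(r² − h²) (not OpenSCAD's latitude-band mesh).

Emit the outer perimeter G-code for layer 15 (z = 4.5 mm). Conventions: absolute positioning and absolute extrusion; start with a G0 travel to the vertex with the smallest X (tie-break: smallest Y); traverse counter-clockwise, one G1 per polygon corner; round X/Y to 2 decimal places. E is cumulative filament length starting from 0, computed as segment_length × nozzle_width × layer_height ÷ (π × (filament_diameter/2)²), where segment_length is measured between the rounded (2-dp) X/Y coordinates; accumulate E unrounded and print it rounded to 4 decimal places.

At z = 4.5 mm: the 14×9.5 cube contributes its full rectangle; the 13.5×23 cube at (16, 4.5) contributes its full rectangle; the sphere at (-3.5, 15.5) is absent (|z−center|=6.500 > r=4); Subtracting the remaining from the first: starting from the 14×9.5 cube, the 13.5×23 cube at (16, 4.5) misses the remaining region (no effect) — 1 connected region; (rotated 70° about Z; rotation is an isometry so areas/perimeters/island counts are preserved). The outline is a single polygon with 4 vertices. Extrusion per mm of travel: 0.6 × 0.3 / (π × 1.425²) = 0.028216. Accumulating E over each segment gives final E = 1.3262.

G0 X-8.93 Y3.25 Z4.50
G1 X0.00 Y0.00 E0.2681
G1 X4.79 Y13.16 E0.6633
G1 X-4.14 Y16.40 E0.9313
G1 X-8.93 Y3.25 E1.3262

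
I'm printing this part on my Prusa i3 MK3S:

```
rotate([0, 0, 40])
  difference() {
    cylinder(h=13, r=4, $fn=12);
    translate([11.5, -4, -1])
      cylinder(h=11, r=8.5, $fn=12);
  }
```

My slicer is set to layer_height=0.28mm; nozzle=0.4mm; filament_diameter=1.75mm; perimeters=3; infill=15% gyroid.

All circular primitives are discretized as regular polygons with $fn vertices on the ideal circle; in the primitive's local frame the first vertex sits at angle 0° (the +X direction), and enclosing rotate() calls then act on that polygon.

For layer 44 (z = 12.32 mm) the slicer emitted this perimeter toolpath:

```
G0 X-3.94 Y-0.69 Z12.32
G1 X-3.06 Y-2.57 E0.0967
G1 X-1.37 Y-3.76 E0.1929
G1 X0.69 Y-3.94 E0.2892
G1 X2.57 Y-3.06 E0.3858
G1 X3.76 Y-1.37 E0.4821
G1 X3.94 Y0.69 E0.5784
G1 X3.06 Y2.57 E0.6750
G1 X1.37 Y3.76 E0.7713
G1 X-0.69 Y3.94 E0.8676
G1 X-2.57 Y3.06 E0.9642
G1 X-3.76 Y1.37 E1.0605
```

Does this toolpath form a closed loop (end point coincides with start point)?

no

Start point (G0): (-3.94, -0.69). End point (last G1): the path does not return to the start — open.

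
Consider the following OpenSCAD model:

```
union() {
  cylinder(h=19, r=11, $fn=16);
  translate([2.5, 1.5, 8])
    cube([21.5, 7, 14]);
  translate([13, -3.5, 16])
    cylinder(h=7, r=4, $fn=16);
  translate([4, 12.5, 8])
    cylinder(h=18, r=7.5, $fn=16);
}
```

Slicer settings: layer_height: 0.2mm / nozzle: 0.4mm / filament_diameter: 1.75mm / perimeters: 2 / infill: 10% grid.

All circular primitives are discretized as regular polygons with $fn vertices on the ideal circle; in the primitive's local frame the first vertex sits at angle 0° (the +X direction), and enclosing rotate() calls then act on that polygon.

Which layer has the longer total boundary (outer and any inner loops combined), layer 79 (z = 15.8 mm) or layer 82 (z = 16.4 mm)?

layer 82 (z = 16.4 mm)

Layer 79 (z = 15.8): the cylinder: section is a regular 16-gon, circumradius r=11 (perimeter = 2·16·11.000·sin(180°/16) = 68.67 mm); the cube at (2.5, 1.5) is present — its section is the full 21.5×7 rectangle (perimeter 57.00 mm); the cylinder at (13, -3.5) is absent (z outside [16, 23]); the cylinder at (4, 12.5): section is a regular 16-gon, circumradius r=7.5 (perimeter = 2·16·7.500·sin(180°/16) = 46.82 mm); Combining (union): the regions partially overlap (shared area 94.82 mm²), so the edge portions inside another operand are dropped and the merged outline is re-measured after clipping — boundary = 113.87 mm. So its perimeter = 113.87 mm. Layer 82 (z = 16.4): the r=11 cylinder contributes a regular 16-gon of circumradius 11 (perimeter = 2·16·11.000·sin(180°/16) = 68.67 mm); the cube at (2.5, 1.5) is present — its section is the full 21.5×7 rectangle (perimeter 57.00 mm); the cylinder at (13, -3.5): section is a regular 16-gon, circumradius r=4 (perimeter = 2·16·4.000·sin(180°/16) = 24.97 mm); the r=7.5 cylinder at (4, 12.5) contributes a regular 16-gon of circumradius 7.5 (perimeter = 2·16·7.500·sin(180°/16) = 46.82 mm); Combining (union): the regions partially overlap (shared area 99.71 mm²), so the edge portions inside another operand are dropped and the merged outline is re-measured after clipping — boundary = 127.50 mm. So its perimeter = 127.50 mm. Layer 82 is larger (127.50 vs 113.87 mm).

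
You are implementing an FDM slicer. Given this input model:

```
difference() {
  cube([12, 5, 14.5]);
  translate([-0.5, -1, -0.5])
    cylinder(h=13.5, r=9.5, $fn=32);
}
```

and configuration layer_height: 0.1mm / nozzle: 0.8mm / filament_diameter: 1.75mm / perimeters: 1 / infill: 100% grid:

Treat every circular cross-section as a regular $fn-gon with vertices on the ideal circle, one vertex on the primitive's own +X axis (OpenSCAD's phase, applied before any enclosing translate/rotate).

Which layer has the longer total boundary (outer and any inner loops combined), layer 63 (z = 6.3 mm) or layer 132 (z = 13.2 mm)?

layer 132 (z = 13.2 mm)

Layer 63 (z = 6.3): the cube is present — its section is the full 12×5 rectangle (perimeter 34.00 mm); the r=9.5 cylinder at (-0.5, -1) gives a regular 32-gon of circumradius 9.5 (constant along its height) (perimeter = 2·32·9.500·sin(180°/32) = 59.59 mm); Subtracting the remaining from the first: starting from the 12×5 cube, the r=9.5 cylinder at (-0.5, -1) partially overlaps it — only the 40.79 mm² overlap (of its 281.71 mm²) is removed, clipping the outline — boundary = 18.81 mm. So its perimeter = 18.81 mm. Layer 132 (z = 13.2): the cube is present — its section is the full 12×5 rectangle (perimeter 34.00 mm); the cylinder at (-0.5, -1) does not reach this height (z outside [-0.5, 13]); Subtracting the remaining from the first: none of the subtracted shapes is present at this height, so the 12×5 cube is unchanged — boundary = 34.00 mm. So its perimeter = 34.00 mm. Layer 132 is larger (34.00 vs 18.81 mm).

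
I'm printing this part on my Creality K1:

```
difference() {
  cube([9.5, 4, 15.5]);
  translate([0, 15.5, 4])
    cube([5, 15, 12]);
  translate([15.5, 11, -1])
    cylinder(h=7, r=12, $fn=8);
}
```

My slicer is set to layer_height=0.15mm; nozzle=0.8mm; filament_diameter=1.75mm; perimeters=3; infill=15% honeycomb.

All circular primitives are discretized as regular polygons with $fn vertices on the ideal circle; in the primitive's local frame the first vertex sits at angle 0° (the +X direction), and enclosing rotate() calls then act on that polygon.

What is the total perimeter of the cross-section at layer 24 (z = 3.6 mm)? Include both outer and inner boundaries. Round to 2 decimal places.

At z = 3.6 mm: the cube (footprint 9.5×4) is included at this height (perimeter 27.00 mm); the cube at (0, 15.5) is not intersected at this z (z outside [4, 16]); the r=12 cylinder at (15.5, 11) contributes a regular 8-gon of circumradius 12 (perimeter = 2·8·12.000·sin(180°/8) = 73.48 mm); Subtracting the remaining from the first: starting from the 9.5×4 cube, the r=12 cylinder at (15.5, 11) partially overlaps it — only the 5.43 mm² overlap (of its 407.29 mm²) is removed, clipping the outline — boundary = 25.68 mm. Overall, the cross-section is a single solid region. Total boundary length (outer) = 25.68 mm.

25.68 mm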